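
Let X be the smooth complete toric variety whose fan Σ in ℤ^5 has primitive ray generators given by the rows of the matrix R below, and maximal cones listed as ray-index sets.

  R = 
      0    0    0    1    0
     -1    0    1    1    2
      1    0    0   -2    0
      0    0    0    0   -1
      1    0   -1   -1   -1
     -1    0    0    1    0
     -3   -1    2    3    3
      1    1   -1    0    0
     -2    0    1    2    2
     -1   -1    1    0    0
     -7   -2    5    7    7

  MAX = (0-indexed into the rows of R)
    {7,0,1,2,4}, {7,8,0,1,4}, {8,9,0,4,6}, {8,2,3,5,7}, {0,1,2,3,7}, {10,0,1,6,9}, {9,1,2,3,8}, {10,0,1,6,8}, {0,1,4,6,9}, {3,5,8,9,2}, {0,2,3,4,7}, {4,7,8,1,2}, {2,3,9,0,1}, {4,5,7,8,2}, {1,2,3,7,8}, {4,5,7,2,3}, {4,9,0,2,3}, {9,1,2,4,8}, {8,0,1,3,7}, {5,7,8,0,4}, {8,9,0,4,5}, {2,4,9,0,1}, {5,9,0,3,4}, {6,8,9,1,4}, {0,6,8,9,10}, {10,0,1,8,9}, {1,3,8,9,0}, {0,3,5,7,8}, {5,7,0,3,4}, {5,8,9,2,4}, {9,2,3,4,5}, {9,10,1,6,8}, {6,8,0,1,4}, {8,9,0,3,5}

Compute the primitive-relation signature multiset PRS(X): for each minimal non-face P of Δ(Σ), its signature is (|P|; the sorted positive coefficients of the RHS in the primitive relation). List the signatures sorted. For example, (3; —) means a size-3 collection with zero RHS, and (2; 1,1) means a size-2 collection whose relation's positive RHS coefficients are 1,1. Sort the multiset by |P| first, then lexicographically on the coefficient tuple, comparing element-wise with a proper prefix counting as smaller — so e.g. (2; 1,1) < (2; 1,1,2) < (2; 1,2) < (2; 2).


17 collections generate NE(X_Σ); each relation:

  P = {7,9}:  v_{7} + v_{9} = 0  →  sig = (2; —)
  P = {1,5}:  v_{1} + v_{5} = v_{8}  →  sig = (2; 1)
  P = {3,6}:  v_{3} + v_{6} = v_{0} + v_{8} + v_{9}  →  sig = (2; 1,1,1)
  P = {6,7}:  v_{6} + v_{7} = v_{0} + v_{1} + v_{4} + v_{8}  →  sig = (2; 1,1,1,1)
  P = {7,10}:  v_{7} + v_{10} = v_{0} + v_{1} + v_{6} + v_{8}  →  sig = (2; 1,1,1,1)
  P = {5,6}:  v_{5} + v_{6} = v_{0} + v_{4} + 2·v_{8} + v_{9}  →  sig = (2; 1,1,1,2)
  P = {5,10}:  v_{5} + v_{10} = v_{0} + v_{6} + 2·v_{8} + v_{9}  →  sig = (2; 1,1,1,2)
  P = {2,6}:  v_{2} + v_{6} = 2·v_{1} + v_{4} + v_{9}  →  sig = (2; 1,1,2)
  P = {2,10}:  v_{2} + v_{10} = 2·v_{1} + v_{6} + v_{9}  →  sig = (2; 1,1,2)
  P = {3,10}:  v_{3} + v_{10} = 2·v_{0} + v_{1} + 2·v_{8} + 2·v_{9}  →  sig = (2; 1,2,2,2)
  P = {4,10}:  v_{4} + v_{10} = 2·v_{6}  →  sig = (2; 2)
  P = {0,2,5}:  v_{0} + v_{2} + v_{5} = 0  →  sig = (3; —)
  P = {1,3,4}:  v_{1} + v_{3} + v_{4} = 0  →  sig = (3; —)
  P = {0,2,8}:  v_{0} + v_{2} + v_{8} = v_{1}  →  sig = (3; 1)
  P = {3,4,8}:  v_{3} + v_{4} + v_{8} = v_{5}  →  sig = (3; 1)
  P = {0,1,4,8,9}:  v_{0} + v_{1} + v_{4} + v_{8} + v_{9} = v_{6}  →  sig = (5; 1)
  P = {0,1,6,8,9}:  v_{0} + v_{1} + v_{6} + v_{8} + v_{9} = v_{10}  →  sig = (5; 1)

Sorted signature multiset PRS(X):
    (2; —)
    (2; 1)
    (2; 1,1,1)
    (2; 1,1,1,1)
    (2; 1,1,1,1)
    (2; 1,1,1,2)
    (2; 1,1,1,2)
    (2; 1,1,2)
    (2; 1,1,2)
    (2; 1,2,2,2)
    (2; 2)
    (3; —)
    (3; —)
    (3; 1)
    (3; 1)
    (5; 1)
    (5; 1)


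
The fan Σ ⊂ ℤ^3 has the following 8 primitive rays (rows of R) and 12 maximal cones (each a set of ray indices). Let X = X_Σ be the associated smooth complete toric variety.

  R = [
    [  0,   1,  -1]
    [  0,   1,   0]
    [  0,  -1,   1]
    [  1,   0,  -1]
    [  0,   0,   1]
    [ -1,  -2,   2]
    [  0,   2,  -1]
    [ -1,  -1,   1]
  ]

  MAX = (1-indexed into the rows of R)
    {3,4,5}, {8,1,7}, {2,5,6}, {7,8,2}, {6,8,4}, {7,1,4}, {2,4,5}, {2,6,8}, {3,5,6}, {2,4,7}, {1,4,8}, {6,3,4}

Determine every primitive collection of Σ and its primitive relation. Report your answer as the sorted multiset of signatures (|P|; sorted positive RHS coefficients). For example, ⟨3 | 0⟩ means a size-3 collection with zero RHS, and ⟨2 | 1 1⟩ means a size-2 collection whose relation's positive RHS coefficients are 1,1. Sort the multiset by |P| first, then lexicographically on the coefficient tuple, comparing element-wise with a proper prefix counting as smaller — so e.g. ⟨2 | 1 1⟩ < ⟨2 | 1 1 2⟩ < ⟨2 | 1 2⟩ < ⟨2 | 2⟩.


Minimal non-faces — 14 found among 8 rays, 12 max cones:

  P={1,3}:  v_{1} + v_{3} = 0  →  sig = ⟨2 | 0⟩
  P={1,2}:  v_{1} + v_{2} = v_{7}  →  sig = ⟨2 | 1⟩
  P={1,5}:  v_{1} + v_{5} = v_{2}  →  sig = ⟨2 | 1⟩
  P={1,6}:  v_{1} + v_{6} = v_{8}  →  sig = ⟨2 | 1⟩
  P={2,3}:  v_{2} + v_{3} = v_{5}  →  sig = ⟨2 | 1⟩
  P={3,7}:  v_{3} + v_{7} = v_{2}  →  sig = ⟨2 | 1⟩
  P={3,8}:  v_{3} + v_{8} = v_{6}  →  sig = ⟨2 | 1⟩
  P={5,8}:  v_{5} + v_{8} = v_{2} + v_{6}  →  sig = ⟨2 | 1 1⟩
  P={6,7}:  v_{6} + v_{7} = v_{2} + v_{8}  →  sig = ⟨2 | 1 1⟩
  P={5,7}:  v_{5} + v_{7} = 2·v_{2}  →  sig = ⟨2 | 2⟩
  P={2,4,8}:  v_{2} + v_{4} + v_{8} = 0  →  sig = ⟨3 | 0⟩
  P={2,4,6}:  v_{2} + v_{4} + v_{6} = v_{3}  →  sig = ⟨3 | 1⟩
  P={4,7,8}:  v_{4} + v_{7} + v_{8} = v_{1}  →  sig = ⟨3 | 1⟩
  P={4,5,6}:  v_{4} + v_{5} + v_{6} = 2·v_{3}  →  sig = ⟨3 | 2⟩

Hence PRS(X_Σ) =
    ⟨2 | 0⟩
    ⟨2 | 1⟩
    ⟨2 | 1⟩
    ⟨2 | 1⟩
    ⟨2 | 1⟩
    ⟨2 | 1⟩
    ⟨2 | 1⟩
    ⟨2 | 1 1⟩
    ⟨2 | 1 1⟩
    ⟨2 | 2⟩
    ⟨3 | 0⟩
    ⟨3 | 1⟩
    ⟨3 | 1⟩
    ⟨3 | 2⟩


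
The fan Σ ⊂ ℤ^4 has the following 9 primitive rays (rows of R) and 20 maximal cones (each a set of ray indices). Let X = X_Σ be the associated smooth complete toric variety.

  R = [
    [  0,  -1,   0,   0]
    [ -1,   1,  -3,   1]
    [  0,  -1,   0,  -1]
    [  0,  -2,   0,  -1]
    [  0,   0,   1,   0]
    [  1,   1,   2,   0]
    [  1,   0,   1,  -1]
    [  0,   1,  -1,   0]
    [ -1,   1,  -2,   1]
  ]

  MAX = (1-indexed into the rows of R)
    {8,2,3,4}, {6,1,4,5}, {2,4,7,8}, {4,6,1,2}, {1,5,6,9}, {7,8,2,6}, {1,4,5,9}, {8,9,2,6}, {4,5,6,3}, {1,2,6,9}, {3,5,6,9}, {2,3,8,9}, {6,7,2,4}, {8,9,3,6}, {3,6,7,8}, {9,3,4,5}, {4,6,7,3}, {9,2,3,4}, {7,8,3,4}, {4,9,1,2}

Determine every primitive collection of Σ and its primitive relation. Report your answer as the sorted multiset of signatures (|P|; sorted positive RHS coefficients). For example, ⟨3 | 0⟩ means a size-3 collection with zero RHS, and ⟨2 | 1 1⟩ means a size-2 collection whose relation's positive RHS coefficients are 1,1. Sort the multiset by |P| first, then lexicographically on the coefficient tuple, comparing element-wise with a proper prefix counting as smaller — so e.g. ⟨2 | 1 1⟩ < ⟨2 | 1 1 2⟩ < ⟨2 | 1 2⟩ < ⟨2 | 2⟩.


|primitive collections| = 12. Relations:

  • {1,3}:  v_{1} + v_{3} = v_{4} ; sig = ⟨2 | 1⟩
  • {2,5}:  v_{2} + v_{5} = v_{9} ; sig = ⟨2 | 1⟩
  • {7,9}:  v_{7} + v_{9} = v_{8} ; sig = ⟨2 | 1⟩
  • {5,7}:  v_{5} + v_{7} = v_{3} + v_{6} ; sig = ⟨2 | 1 1⟩
  • {1,8}:  v_{1} + v_{8} = v_{2} + v_{4} + v_{6} ; sig = ⟨2 | 1 1 1⟩
  • {5,8}:  v_{5} + v_{8} = v_{3} + v_{6} + v_{9} ; sig = ⟨2 | 1 1 1⟩
  • {1,7}:  v_{1} + v_{7} = v_{2} + 2·v_{4} + 2·v_{6} ; sig = ⟨2 | 1 2 2⟩
  • {4,6,9}:  v_{4} + v_{6} + v_{9} = 0 ; sig = ⟨3 | 0⟩
  • {2,3,6}:  v_{2} + v_{3} + v_{6} = v_{8} ; sig = ⟨3 | 1⟩
  • {4,6,8}:  v_{4} + v_{6} + v_{8} = v_{7} ; sig = ⟨3 | 1⟩
  • {4,8,9}:  v_{4} + v_{8} + v_{9} = v_{2} + v_{3} ; sig = ⟨3 | 1 1⟩
  • {2,3,7}:  v_{2} + v_{3} + v_{7} = v_{4} + 2·v_{8} ; sig = ⟨3 | 1 2⟩

Hence PRS(X_Σ) =
    |P|=2: 7 collections, coeffs (1), (1), (1), (1,1), (1,1,1), (1,1,1), (1,2,2)
    |P|=3: 5 collections, coeffs (), (1), (1), (1,1), (1,2)


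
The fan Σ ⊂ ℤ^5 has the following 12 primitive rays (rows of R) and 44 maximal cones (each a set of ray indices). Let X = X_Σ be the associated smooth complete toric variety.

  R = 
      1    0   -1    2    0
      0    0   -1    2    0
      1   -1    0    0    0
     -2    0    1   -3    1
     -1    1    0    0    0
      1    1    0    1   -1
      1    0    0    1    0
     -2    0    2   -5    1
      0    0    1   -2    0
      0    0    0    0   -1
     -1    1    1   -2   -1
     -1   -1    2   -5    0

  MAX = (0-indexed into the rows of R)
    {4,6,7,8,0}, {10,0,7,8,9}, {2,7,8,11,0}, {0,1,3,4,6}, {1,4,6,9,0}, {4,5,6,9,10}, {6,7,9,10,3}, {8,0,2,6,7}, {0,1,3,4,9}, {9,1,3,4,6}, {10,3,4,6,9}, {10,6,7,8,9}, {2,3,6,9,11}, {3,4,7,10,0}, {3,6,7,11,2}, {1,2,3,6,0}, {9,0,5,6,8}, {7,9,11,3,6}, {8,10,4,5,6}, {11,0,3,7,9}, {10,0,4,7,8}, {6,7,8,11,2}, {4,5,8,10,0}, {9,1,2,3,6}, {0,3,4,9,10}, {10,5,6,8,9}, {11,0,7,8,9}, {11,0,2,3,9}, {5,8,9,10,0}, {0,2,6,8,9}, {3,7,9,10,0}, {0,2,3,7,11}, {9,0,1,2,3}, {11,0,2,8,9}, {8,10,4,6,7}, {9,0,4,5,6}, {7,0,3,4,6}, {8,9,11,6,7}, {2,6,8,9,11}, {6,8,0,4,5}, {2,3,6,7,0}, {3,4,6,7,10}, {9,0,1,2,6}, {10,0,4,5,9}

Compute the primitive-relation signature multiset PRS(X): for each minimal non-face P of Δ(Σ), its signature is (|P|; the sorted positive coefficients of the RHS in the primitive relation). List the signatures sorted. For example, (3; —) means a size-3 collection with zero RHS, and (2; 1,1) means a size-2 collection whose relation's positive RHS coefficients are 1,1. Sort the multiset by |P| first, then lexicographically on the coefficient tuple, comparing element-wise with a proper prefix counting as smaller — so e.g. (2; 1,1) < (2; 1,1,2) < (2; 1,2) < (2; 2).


21 minimal non-faces of Δ(Σ) (on 12 rays):

  {1,8}:  v_{1} + v_{8} = 0  ⇒ sig = (2; —)
  {2,4}:  v_{2} + v_{4} = 0  ⇒ sig = (2; —)
  {1,7}:  v_{1} + v_{7} = v_{3}  ⇒ sig = (2; 1)
  {3,8}:  v_{3} + v_{8} = v_{7}  ⇒ sig = (2; 1)
  {1,10}:  v_{1} + v_{10} = v_{4} + v_{9}  ⇒ sig = (2; 1,1)
  {2,10}:  v_{2} + v_{10} = v_{8} + v_{9}  ⇒ sig = (2; 1,1)
  {3,5}:  v_{3} + v_{5} = v_{4} + v_{8}  ⇒ sig = (2; 1,1)
  {4,11}:  v_{4} + v_{11} = v_{7} + v_{9}  ⇒ sig = (2; 1,1)
  {1,11}:  v_{1} + v_{11} = v_{2} + v_{3} + v_{9}  ⇒ sig = (2; 1,1,1)
  {1,5}:  v_{1} + v_{5} = v_{0} + v_{4} + v_{6} + v_{9}  ⇒ sig = (2; 1,1,1,1)
  {2,5}:  v_{2} + v_{5} = v_{0} + v_{6} + v_{8} + v_{9}  ⇒ sig = (2; 1,1,1,1)
  {10,11}:  v_{10} + v_{11} = v_{7} + v_{8} + 2·v_{9}  ⇒ sig = (2; 1,1,2)
  {5,7}:  v_{5} + v_{7} = v_{4} + 2·v_{8}  ⇒ sig = (2; 1,2)
  {5,11}:  v_{5} + v_{11} = 2·v_{8} + v_{9}  ⇒ sig = (2; 1,2)
  {0,6,10}:  v_{0} + v_{6} + v_{10} = v_{5}  ⇒ sig = (3; 1)
  {2,7,9}:  v_{2} + v_{7} + v_{9} = v_{11}  ⇒ sig = (3; 1)
  {4,8,9}:  v_{4} + v_{8} + v_{9} = v_{10}  ⇒ sig = (3; 1)
  {0,6,11}:  v_{0} + v_{6} + v_{11} = v_{2} + v_{8}  ⇒ sig = (3; 1,1)
  {4,7,9}:  v_{4} + v_{7} + v_{9} = v_{3} + v_{10}  ⇒ sig = (3; 1,1)
  {0,3,6,9}:  v_{0} + v_{3} + v_{6} + v_{9} = 0  ⇒ sig = (4; —)
  {0,6,7,9}:  v_{0} + v_{6} + v_{7} + v_{9} = v_{8}  ⇒ sig = (4; 1)

Sorted signature multiset PRS(X):
    (2; —)
    (2; —)
    (2; 1)
    (2; 1)
    (2; 1,1)
    (2; 1,1)
    (2; 1,1)
    (2; 1,1)
    (2; 1,1,1)
    (2; 1,1,1,1)
    (2; 1,1,1,1)
    (2; 1,1,2)
    (2; 1,2)
    (2; 1,2)
    (3; 1)
    (3; 1)
    (3; 1)
    (3; 1,1)
    (3; 1,1)
    (4; —)
    (4; 1)


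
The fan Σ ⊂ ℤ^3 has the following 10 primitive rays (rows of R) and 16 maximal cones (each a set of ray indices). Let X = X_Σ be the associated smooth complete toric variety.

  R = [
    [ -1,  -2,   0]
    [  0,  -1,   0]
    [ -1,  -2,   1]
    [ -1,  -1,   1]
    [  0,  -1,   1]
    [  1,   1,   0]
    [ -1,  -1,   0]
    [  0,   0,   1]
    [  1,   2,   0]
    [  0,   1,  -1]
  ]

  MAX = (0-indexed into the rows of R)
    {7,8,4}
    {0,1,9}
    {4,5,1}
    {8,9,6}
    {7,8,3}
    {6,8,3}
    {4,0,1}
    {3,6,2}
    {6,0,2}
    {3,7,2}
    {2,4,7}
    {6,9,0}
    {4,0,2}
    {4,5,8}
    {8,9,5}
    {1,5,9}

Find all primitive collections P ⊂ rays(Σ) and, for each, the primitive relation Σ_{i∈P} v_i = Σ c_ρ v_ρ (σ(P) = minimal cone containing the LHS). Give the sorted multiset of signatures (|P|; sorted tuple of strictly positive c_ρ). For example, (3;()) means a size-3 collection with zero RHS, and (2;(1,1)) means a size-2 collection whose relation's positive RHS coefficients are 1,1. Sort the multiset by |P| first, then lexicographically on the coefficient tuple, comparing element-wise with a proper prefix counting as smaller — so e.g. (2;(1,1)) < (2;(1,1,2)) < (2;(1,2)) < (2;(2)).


The 21 primitive collections of Σ (r=10, n=3):

  {0,8}:  v_{0} + v_{8} = 0  →  sig = (2;())
  {4,9}:  v_{4} + v_{9} = 0  →  sig = (2;())
  {5,6}:  v_{5} + v_{6} = 0  →  sig = (2;())
  {0,5}:  v_{0} + v_{5} = v_{1}  →  sig = (2;(1))
  {0,7}:  v_{0} + v_{7} = v_{2}  →  sig = (2;(1))
  {1,3}:  v_{1} + v_{3} = v_{2}  →  sig = (2;(1))
  {1,6}:  v_{1} + v_{6} = v_{0}  →  sig = (2;(1))
  {1,7}:  v_{1} + v_{7} = v_{4}  →  sig = (2;(1))
  {1,8}:  v_{1} + v_{8} = v_{5}  →  sig = (2;(1))
  {2,5}:  v_{2} + v_{5} = v_{4}  →  sig = (2;(1))
  {2,8}:  v_{2} + v_{8} = v_{7}  →  sig = (2;(1))
  {2,9}:  v_{2} + v_{9} = v_{6}  →  sig = (2;(1))
  {3,5}:  v_{3} + v_{5} = v_{7}  →  sig = (2;(1))
  {4,6}:  v_{4} + v_{6} = v_{2}  →  sig = (2;(1))
  {6,7}:  v_{6} + v_{7} = v_{3}  →  sig = (2;(1))
  {0,3}:  v_{0} + v_{3} = v_{2} + v_{6}  →  sig = (2;(1,1))
  {1,2}:  v_{1} + v_{2} = v_{0} + v_{4}  →  sig = (2;(1,1))
  {3,4}:  v_{3} + v_{4} = v_{2} + v_{7}  →  sig = (2;(1,1))
  {5,7}:  v_{5} + v_{7} = v_{4} + v_{8}  →  sig = (2;(1,1))
  {7,9}:  v_{7} + v_{9} = v_{6} + v_{8}  →  sig = (2;(1,1))
  {3,9}:  v_{3} + v_{9} = 2·v_{6} + v_{8}  →  sig = (2;(1,2))

Sorted signature multiset PRS(X):
[(2;()), (2;()), (2;()), (2;(1)), (2;(1)), (2;(1)), (2;(1)), (2;(1)), (2;(1)), (2;(1)), (2;(1)), (2;(1)), (2;(1)), (2;(1)), (2;(1)), (2;(1,1)), (2;(1,1)), (2;(1,1)), (2;(1,1)), (2;(1,1)), (2;(1,2))]


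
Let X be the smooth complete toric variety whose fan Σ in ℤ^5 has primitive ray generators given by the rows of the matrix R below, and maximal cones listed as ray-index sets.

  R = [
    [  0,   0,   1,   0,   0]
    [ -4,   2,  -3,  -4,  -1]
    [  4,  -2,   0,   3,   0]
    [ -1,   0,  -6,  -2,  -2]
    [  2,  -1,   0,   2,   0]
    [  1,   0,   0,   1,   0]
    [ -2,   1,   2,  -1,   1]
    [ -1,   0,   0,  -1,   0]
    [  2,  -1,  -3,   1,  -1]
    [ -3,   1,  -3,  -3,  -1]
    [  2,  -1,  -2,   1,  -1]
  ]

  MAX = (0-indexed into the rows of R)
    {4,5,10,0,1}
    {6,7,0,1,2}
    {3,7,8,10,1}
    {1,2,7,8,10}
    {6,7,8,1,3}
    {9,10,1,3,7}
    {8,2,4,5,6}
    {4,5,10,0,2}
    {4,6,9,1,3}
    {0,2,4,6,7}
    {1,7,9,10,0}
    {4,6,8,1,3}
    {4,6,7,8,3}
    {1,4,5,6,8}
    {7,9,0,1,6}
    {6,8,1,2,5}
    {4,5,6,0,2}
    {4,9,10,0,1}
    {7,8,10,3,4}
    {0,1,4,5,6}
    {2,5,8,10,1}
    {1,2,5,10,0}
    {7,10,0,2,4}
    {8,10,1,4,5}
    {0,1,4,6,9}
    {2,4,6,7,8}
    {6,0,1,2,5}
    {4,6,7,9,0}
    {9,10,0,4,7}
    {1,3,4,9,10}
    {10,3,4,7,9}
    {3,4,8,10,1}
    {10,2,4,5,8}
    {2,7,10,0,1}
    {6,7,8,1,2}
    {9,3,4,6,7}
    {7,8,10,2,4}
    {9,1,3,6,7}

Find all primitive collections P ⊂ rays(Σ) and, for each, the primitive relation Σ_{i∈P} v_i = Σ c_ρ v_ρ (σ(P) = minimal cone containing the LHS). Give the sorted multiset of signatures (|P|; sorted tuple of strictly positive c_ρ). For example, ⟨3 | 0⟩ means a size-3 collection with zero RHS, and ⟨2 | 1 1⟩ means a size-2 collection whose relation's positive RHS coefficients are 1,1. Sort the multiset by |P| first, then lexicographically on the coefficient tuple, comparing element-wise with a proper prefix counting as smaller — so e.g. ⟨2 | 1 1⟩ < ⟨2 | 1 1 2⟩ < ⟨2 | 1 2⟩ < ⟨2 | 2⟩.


Minimal non-faces — 11 found among 11 rays, 38 max cones:

  P={5,7}:  v_{5} + v_{7} = 0 ; sig = ⟨2 | 0⟩
  P={6,10}:  v_{6} + v_{10} = 0 ; sig = ⟨2 | 0⟩
  P={0,8}:  v_{0} + v_{8} = v_{10} ; sig = ⟨2 | 1⟩
  P={8,9}:  v_{8} + v_{9} = v_{3} ; sig = ⟨2 | 1⟩
  P={0,3}:  v_{0} + v_{3} = v_{9} + v_{10} ; sig = ⟨2 | 1 1⟩
  P={2,9}:  v_{2} + v_{9} = v_{7} + v_{8} ; sig = ⟨2 | 1 1⟩
  P={5,9}:  v_{5} + v_{9} = v_{1} + v_{4} ; sig = ⟨2 | 1 1⟩
  P={3,5}:  v_{3} + v_{5} = v_{1} + v_{4} + v_{8} ; sig = ⟨2 | 1 1 1⟩
  P={2,3}:  v_{2} + v_{3} = v_{7} + 2·v_{8} ; sig = ⟨2 | 1 2⟩
  P={1,2,4}:  v_{1} + v_{2} + v_{4} = v_{8} ; sig = ⟨3 | 1⟩
  P={1,4,7}:  v_{1} + v_{4} + v_{7} = v_{9} ; sig = ⟨3 | 1⟩

Sorted signature multiset PRS(X):
    ⟨2 | 0⟩
    ⟨2 | 0⟩
    ⟨2 | 1⟩
    ⟨2 | 1⟩
    ⟨2 | 1 1⟩
    ⟨2 | 1 1⟩
    ⟨2 | 1 1⟩
    ⟨2 | 1 1 1⟩
    ⟨2 | 1 2⟩
    ⟨3 | 1⟩
    ⟨3 | 1⟩


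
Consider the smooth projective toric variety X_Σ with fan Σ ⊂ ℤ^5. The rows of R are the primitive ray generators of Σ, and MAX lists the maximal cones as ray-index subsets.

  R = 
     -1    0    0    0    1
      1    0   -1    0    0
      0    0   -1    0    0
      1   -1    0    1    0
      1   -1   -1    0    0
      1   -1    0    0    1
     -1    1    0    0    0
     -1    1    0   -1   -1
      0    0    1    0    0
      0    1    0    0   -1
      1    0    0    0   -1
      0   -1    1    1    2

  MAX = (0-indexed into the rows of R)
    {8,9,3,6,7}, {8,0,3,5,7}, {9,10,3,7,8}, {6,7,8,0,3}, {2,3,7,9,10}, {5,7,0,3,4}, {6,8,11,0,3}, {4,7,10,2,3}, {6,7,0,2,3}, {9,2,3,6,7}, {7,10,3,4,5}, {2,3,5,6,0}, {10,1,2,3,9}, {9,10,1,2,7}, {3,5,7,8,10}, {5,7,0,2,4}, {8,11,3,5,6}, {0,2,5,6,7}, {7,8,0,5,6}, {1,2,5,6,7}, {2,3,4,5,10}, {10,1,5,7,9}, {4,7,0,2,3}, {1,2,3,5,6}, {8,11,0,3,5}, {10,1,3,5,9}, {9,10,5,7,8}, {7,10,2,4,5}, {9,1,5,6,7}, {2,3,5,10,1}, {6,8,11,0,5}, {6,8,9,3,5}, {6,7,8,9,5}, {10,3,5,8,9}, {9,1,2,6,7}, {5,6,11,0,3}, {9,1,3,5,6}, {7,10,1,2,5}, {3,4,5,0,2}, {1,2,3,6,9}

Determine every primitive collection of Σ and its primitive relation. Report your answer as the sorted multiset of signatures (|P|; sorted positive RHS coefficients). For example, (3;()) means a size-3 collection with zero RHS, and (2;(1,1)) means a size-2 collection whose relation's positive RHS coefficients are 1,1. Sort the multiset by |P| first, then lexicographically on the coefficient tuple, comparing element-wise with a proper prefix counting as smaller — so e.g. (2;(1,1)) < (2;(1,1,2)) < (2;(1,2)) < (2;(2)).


22 collections generate NE(X_Σ); each relation:

  {0,10}:  v_{0} + v_{10} = 0 — sig = (2;())
  {2,8}:  v_{2} + v_{8} = 0 — sig = (2;())
  {0,9}:  v_{0} + v_{9} = v_{6} — sig = (2;(1))
  {4,6}:  v_{4} + v_{6} = v_{2} — sig = (2;(1))
  {6,10}:  v_{6} + v_{10} = v_{9} — sig = (2;(1))
  {1,8}:  v_{1} + v_{8} = v_{5} + v_{9} — sig = (2;(1,1))
  {4,9}:  v_{4} + v_{9} = v_{2} + v_{10} — sig = (2;(1,1))
  {7,11}:  v_{7} + v_{11} = v_{0} + v_{8} — sig = (2;(1,1))
  {0,1}:  v_{0} + v_{1} = v_{2} + v_{5} + v_{6} — sig = (2;(1,1,1))
  {4,8}:  v_{4} + v_{8} = v_{3} + v_{5} + v_{7} — sig = (2;(1,1,1))
  {4,11}:  v_{4} + v_{11} = v_{0} + v_{3} + v_{5} — sig = (2;(1,1,1))
  {2,11}:  v_{2} + v_{11} = v_{0} + v_{3} + v_{5} + v_{6} — sig = (2;(1,1,1,1))
  {10,11}:  v_{10} + v_{11} = v_{3} + v_{5} + v_{6} + v_{8} — sig = (2;(1,1,1,1))
  {9,11}:  v_{9} + v_{11} = v_{3} + v_{5} + 2·v_{6} + v_{8} — sig = (2;(1,1,1,2))
  {1,4}:  v_{1} + v_{4} = 2·v_{2} + v_{5} + v_{10} — sig = (2;(1,1,2))
  {1,11}:  v_{1} + v_{11} = v_{3} + 2·v_{5} + 2·v_{6} — sig = (2;(1,2,2))
  {2,5,9}:  v_{2} + v_{5} + v_{9} = v_{1} — sig = (3;(1))
  {1,3,7}:  v_{1} + v_{3} + v_{7} = v_{2} + v_{10} — sig = (3;(1,1))
  {3,5,6,7}:  v_{3} + v_{5} + v_{6} + v_{7} = 0 — sig = (4;())
  {2,3,5,7}:  v_{2} + v_{3} + v_{5} + v_{7} = v_{4} — sig = (4;(1))
  {3,5,7,9}:  v_{3} + v_{5} + v_{7} + v_{9} = v_{10} — sig = (4;(1))
  {0,3,5,6,8}:  v_{0} + v_{3} + v_{5} + v_{6} + v_{8} = v_{11} — sig = (5;(1))

so the primitive-relation signature multiset is
    |P|=2: 16 collections, coeffs (), (), (1), (1), (1), (1,1), (1,1), (1,1), (1,1,1), (1,1,1), (1,1,1), (1,1,1,1), (1,1,1,1), (1,1,1,2), (1,1,2), (1,2,2)
    |P|=3: 2 collections, coeffs (1), (1,1)
    |P|=4: 3 collections, coeffs (), (1), (1)
    |P|=5: 1 collection, coeffs (1)


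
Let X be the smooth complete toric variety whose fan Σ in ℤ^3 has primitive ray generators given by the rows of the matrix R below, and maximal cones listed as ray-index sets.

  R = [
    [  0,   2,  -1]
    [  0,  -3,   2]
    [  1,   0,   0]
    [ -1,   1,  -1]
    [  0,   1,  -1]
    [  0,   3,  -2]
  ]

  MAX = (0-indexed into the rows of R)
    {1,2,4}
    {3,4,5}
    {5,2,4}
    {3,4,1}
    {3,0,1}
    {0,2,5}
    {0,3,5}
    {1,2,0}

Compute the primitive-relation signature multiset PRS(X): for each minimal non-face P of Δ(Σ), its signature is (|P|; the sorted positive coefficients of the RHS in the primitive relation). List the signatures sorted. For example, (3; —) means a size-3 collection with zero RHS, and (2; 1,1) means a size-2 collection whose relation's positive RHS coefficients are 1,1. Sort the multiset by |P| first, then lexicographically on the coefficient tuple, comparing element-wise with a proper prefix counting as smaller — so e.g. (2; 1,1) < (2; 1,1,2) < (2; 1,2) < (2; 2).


3 collections generate NE(X_Σ); each relation:

  {1,5}:  v_{1} + v_{5} = 0  →  sig = (2; —)
  {0,4}:  v_{0} + v_{4} = v_{5}  →  sig = (2; 1)
  {2,3}:  v_{2} + v_{3} = v_{4}  →  sig = (2; 1)

Hence PRS(X_Σ) =
{ (2; —),  (2; 1) ×2 }


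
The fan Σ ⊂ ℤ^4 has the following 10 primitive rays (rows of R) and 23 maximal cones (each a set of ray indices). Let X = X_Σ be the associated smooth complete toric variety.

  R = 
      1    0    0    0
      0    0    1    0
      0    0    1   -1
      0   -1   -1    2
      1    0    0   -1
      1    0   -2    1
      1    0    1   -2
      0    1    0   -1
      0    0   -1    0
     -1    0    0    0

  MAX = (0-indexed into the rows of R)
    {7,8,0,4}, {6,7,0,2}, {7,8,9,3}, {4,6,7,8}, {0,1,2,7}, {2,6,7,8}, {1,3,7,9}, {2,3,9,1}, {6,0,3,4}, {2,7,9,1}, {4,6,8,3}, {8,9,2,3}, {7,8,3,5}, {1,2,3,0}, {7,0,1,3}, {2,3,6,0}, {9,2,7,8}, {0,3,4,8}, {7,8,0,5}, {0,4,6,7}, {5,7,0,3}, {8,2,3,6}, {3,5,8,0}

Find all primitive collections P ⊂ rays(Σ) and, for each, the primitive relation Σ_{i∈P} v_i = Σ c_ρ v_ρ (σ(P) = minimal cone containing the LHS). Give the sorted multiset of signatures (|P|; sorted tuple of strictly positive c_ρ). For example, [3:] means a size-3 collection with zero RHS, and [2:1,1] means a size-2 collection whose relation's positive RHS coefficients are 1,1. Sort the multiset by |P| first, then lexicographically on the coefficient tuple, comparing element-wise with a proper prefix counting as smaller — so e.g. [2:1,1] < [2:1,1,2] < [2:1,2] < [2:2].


The 18 primitive collections of Σ (r=10, n=4):

  {0,9}:  v_{0} + v_{9} = 0  →  sig = [2:]
  {1,8}:  v_{1} + v_{8} = 0  →  sig = [2:]
  {2,4}:  v_{2} + v_{4} = v_{6}  →  sig = [2:1]
  {1,4}:  v_{1} + v_{4} = v_{0} + v_{2}  →  sig = [2:1,1]
  {2,5}:  v_{2} + v_{5} = v_{0} + v_{8}  →  sig = [2:1,1]
  {4,9}:  v_{4} + v_{9} = v_{2} + v_{8}  →  sig = [2:1,1]
  {1,5}:  v_{1} + v_{5} = v_{0} + v_{3} + v_{7}  →  sig = [2:1,1,1]
  {5,6}:  v_{5} + v_{6} = v_{0} + v_{4} + v_{8}  →  sig = [2:1,1,1]
  {5,9}:  v_{5} + v_{9} = v_{3} + v_{7} + v_{8}  →  sig = [2:1,1,1]
  {1,6}:  v_{1} + v_{6} = v_{0} + 2·v_{2}  →  sig = [2:1,2]
  {6,9}:  v_{6} + v_{9} = 2·v_{2} + v_{8}  →  sig = [2:1,2]
  {4,5}:  v_{4} + v_{5} = 2·v_{0} + 2·v_{8}  →  sig = [2:2,2]
  {2,3,7}:  v_{2} + v_{3} + v_{7} = 0  →  sig = [3:]
  {0,2,8}:  v_{0} + v_{2} + v_{8} = v_{4}  →  sig = [3:1]
  {3,6,7}:  v_{3} + v_{6} + v_{7} = v_{4}  →  sig = [3:1]
  {3,4,7}:  v_{3} + v_{4} + v_{7} = v_{0} + v_{8}  →  sig = [3:1,1]
  {0,6,8}:  v_{0} + v_{6} + v_{8} = 2·v_{4}  →  sig = [3:2]
  {0,3,7,8}:  v_{0} + v_{3} + v_{7} + v_{8} = v_{5}  →  sig = [4:1]

Hence PRS(X_Σ) =
    [2:]
    [2:]
    [2:1]
    [2:1,1]
    [2:1,1]
    [2:1,1]
    [2:1,1,1]
    [2:1,1,1]
    [2:1,1,1]
    [2:1,2]
    [2:1,2]
    [2:2,2]
    [3:]
    [3:1]
    [3:1]
    [3:1,1]
    [3:2]
    [4:1]


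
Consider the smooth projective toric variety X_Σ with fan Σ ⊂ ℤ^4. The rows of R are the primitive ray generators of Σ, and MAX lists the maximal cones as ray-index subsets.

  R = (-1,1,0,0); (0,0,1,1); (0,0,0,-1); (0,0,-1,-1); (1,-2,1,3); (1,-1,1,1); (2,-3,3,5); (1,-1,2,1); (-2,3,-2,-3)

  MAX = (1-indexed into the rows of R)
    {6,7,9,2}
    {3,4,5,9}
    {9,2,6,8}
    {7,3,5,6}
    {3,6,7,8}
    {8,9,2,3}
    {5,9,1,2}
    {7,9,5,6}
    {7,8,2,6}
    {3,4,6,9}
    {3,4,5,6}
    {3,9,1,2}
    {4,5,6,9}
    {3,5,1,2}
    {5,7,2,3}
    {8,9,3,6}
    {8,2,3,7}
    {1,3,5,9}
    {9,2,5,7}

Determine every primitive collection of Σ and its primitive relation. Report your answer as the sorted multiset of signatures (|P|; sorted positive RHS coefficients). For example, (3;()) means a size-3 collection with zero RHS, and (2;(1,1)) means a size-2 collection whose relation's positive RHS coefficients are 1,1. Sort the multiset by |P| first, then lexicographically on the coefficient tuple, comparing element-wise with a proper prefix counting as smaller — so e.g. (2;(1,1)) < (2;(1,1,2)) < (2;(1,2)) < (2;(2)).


Minimal non-faces — 14 found among 9 rays, 19 max cones:

  P={2,4}:  v_{2} + v_{4} = 0  ⇒ sig = (2;())
  P={1,6}:  v_{1} + v_{6} = v_{2}  ⇒ sig = (2;(1))
  P={4,7}:  v_{4} + v_{7} = v_{5} + v_{6}  ⇒ sig = (2;(1,1))
  P={4,8}:  v_{4} + v_{8} = v_{3} + v_{6}  ⇒ sig = (2;(1,1))
  P={5,8}:  v_{5} + v_{8} = v_{3} + v_{7}  ⇒ sig = (2;(1,1))
  P={1,4}:  v_{1} + v_{4} = v_{3} + v_{5} + v_{9}  ⇒ sig = (2;(1,1,1))
  P={1,7}:  v_{1} + v_{7} = 2·v_{2} + v_{5}  ⇒ sig = (2;(1,2))
  P={1,8}:  v_{1} + v_{8} = 2·v_{2} + v_{3}  ⇒ sig = (2;(1,2))
  P={2,3,6}:  v_{2} + v_{3} + v_{6} = v_{8}  ⇒ sig = (3;(1))
  P={2,5,6}:  v_{2} + v_{5} + v_{6} = v_{7}  ⇒ sig = (3;(1))
  P={3,7,9}:  v_{3} + v_{7} + v_{9} = v_{2}  ⇒ sig = (3;(1))
  P={7,8,9}:  v_{7} + v_{8} + v_{9} = 2·v_{2} + v_{6}  ⇒ sig = (3;(1,2))
  P={3,5,6,9}:  v_{3} + v_{5} + v_{6} + v_{9} = 0  ⇒ sig = (4;())
  P={2,3,5,9}:  v_{2} + v_{3} + v_{5} + v_{9} = v_{1}  ⇒ sig = (4;(1))

Sorted signature multiset PRS(X):
    |P|=2: 8 collections, coeffs (), (1), (1,1), (1,1), (1,1), (1,1,1), (1,2), (1,2)
    |P|=3: 4 collections, coeffs (1), (1), (1), (1,2)
    |P|=4: 2 collections, coeffs (), (1)


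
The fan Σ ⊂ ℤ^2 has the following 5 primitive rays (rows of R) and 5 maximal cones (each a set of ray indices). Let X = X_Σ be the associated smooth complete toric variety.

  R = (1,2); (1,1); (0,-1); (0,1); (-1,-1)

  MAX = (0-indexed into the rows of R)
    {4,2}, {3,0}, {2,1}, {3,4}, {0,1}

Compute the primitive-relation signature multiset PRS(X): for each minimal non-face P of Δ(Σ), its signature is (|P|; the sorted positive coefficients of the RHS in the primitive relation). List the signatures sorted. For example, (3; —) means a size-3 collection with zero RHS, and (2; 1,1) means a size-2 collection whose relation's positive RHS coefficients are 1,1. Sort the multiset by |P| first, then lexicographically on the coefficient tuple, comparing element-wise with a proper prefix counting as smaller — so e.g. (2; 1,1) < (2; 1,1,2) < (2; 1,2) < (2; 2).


Minimal non-faces — 5 found among 5 rays, 5 max cones:

  P = {1,4}:  v_{1} + v_{4} = 0  →  sig = (2; —)
  P = {2,3}:  v_{2} + v_{3} = 0  →  sig = (2; —)
  P = {0,2}:  v_{0} + v_{2} = v_{1}  →  sig = (2; 1)
  P = {0,4}:  v_{0} + v_{4} = v_{3}  →  sig = (2; 1)
  P = {1,3}:  v_{1} + v_{3} = v_{0}  →  sig = (2; 1)

Hence PRS(X_Σ) =
    (2; —)
    (2; —)
    (2; 1)
    (2; 1)
    (2; 1)


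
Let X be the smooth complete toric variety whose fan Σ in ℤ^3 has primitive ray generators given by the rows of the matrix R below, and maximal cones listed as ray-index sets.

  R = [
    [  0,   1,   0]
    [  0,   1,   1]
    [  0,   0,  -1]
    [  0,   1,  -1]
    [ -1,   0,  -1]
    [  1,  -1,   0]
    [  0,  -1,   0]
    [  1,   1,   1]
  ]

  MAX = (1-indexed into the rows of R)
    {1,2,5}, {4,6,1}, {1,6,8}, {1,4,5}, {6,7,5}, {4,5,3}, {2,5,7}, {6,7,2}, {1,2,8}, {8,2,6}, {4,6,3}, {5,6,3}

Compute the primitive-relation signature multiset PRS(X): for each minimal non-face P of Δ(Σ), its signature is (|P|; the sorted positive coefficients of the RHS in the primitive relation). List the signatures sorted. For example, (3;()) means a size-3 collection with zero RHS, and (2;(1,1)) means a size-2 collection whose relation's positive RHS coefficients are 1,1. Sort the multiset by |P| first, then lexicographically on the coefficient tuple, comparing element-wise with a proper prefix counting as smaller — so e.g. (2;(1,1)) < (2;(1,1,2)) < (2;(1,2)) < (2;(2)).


The 14 primitive collections of Σ (r=8, n=3):

  P = {1,7}:  v_{1} + v_{7} = 0 — sig = (2;())
  P = {1,3}:  v_{1} + v_{3} = v_{4} — sig = (2;(1))
  P = {2,3}:  v_{2} + v_{3} = v_{1} — sig = (2;(1))
  P = {4,7}:  v_{4} + v_{7} = v_{3} — sig = (2;(1))
  P = {5,8}:  v_{5} + v_{8} = v_{1} — sig = (2;(1))
  P = {3,7}:  v_{3} + v_{7} = v_{5} + v_{6} — sig = (2;(1,1))
  P = {7,8}:  v_{7} + v_{8} = v_{2} + v_{6} — sig = (2;(1,1))
  P = {3,8}:  v_{3} + v_{8} = 2·v_{1} + v_{6} — sig = (2;(1,2))
  P = {4,8}:  v_{4} + v_{8} = 3·v_{1} + v_{6} — sig = (2;(1,3))
  P = {2,4}:  v_{2} + v_{4} = 2·v_{1} — sig = (2;(2))
  P = {2,5,6}:  v_{2} + v_{5} + v_{6} = 0 — sig = (3;())
  P = {1,2,6}:  v_{1} + v_{2} + v_{6} = v_{8} — sig = (3;(1))
  P = {1,5,6}:  v_{1} + v_{5} + v_{6} = v_{3} — sig = (3;(1))
  P = {4,5,6}:  v_{4} + v_{5} + v_{6} = 2·v_{3} — sig = (3;(2))

so the primitive-relation signature multiset is
{ (2;()),  (2;(1)) ×4,  (2;(1,1)) ×2,  (2;(1,2)),  (2;(1,3)),  (2;(2)),  (3;()),  (3;(1)) ×2,  (3;(2)) }


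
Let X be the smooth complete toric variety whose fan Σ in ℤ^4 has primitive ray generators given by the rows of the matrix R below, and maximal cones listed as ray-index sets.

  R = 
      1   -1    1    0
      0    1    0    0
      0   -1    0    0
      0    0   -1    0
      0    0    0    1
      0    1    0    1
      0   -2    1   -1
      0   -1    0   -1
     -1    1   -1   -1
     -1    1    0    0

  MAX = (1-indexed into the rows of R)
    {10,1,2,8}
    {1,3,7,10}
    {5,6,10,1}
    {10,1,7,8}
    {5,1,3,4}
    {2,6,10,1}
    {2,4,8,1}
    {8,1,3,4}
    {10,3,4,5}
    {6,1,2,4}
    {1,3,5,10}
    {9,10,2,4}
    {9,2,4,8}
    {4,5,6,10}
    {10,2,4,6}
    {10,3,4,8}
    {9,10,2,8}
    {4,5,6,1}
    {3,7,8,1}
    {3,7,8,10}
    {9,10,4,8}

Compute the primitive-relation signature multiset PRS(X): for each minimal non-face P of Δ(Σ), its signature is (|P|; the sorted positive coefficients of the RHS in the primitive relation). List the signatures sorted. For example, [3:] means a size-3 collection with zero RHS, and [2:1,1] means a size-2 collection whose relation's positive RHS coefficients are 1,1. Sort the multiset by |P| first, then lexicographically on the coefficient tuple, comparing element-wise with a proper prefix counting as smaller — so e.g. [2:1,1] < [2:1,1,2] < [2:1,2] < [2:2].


Minimal non-faces — 17 found among 10 rays, 21 max cones:

  • {2,3}:  v_{2} + v_{3} = 0  ⟹  sig = [2:]
  • {6,8}:  v_{6} + v_{8} = 0  ⟹  sig = [2:]
  • {2,5}:  v_{2} + v_{5} = v_{6}  ⟹  sig = [2:1]
  • {3,6}:  v_{3} + v_{6} = v_{5}  ⟹  sig = [2:1]
  • {5,8}:  v_{5} + v_{8} = v_{3}  ⟹  sig = [2:1]
  • {1,9}:  v_{1} + v_{9} = v_{2} + v_{8}  ⟹  sig = [2:1,1]
  • {4,7}:  v_{4} + v_{7} = v_{3} + v_{8}  ⟹  sig = [2:1,1]
  • {5,9}:  v_{5} + v_{9} = v_{4} + v_{10}  ⟹  sig = [2:1,1]
  • {2,7}:  v_{2} + v_{7} = v_{1} + v_{8} + v_{10}  ⟹  sig = [2:1,1,1]
  • {3,9}:  v_{3} + v_{9} = v_{4} + v_{8} + v_{10}  ⟹  sig = [2:1,1,1]
  • {6,7}:  v_{6} + v_{7} = v_{1} + v_{3} + v_{10}  ⟹  sig = [2:1,1,1]
  • {6,9}:  v_{6} + v_{9} = v_{2} + v_{4} + v_{10}  ⟹  sig = [2:1,1,1]
  • {5,7}:  v_{5} + v_{7} = v_{1} + 2·v_{3} + v_{10}  ⟹  sig = [2:1,1,2]
  • {7,9}:  v_{7} + v_{9} = 2·v_{8} + v_{10}  ⟹  sig = [2:1,2]
  • {1,4,10}:  v_{1} + v_{4} + v_{10} = 0  ⟹  sig = [3:]
  • {1,3,8,10}:  v_{1} + v_{3} + v_{8} + v_{10} = v_{7}  ⟹  sig = [4:1]
  • {2,4,8,10}:  v_{2} + v_{4} + v_{8} + v_{10} = v_{9}  ⟹  sig = [4:1]

Sorted signature multiset PRS(X):
{ [2:] ×2,  [2:1] ×3,  [2:1,1] ×3,  [2:1,1,1] ×4,  [2:1,1,2],  [2:1,2],  [3:],  [4:1] ×2 }


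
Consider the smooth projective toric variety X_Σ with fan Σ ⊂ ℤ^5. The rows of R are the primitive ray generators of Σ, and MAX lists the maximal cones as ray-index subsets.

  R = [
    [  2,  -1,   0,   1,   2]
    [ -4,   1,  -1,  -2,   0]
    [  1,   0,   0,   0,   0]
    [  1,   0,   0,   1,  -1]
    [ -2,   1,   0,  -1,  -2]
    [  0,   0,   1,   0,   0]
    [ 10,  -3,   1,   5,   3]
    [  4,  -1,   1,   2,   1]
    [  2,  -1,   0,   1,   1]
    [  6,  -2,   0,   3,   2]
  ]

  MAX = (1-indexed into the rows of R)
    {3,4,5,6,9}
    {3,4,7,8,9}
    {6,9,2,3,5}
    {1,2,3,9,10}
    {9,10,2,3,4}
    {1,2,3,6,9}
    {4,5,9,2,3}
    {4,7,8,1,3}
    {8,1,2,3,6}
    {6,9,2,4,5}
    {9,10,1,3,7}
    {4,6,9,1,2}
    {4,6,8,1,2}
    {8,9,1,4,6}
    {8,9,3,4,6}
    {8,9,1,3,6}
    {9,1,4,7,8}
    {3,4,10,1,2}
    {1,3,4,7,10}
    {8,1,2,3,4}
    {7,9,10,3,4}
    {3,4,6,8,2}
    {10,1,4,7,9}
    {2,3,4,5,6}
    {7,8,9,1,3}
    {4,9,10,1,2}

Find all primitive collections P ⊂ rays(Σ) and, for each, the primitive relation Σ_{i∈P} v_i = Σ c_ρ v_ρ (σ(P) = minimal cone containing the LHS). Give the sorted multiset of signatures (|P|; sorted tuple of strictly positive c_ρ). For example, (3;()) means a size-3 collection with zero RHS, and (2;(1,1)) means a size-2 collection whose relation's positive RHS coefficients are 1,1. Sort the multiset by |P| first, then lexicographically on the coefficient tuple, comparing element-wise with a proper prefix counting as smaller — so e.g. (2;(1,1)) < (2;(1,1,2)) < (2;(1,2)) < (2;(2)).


|primitive collections| = 12. Relations:

  • {1,5}:  v_{1} + v_{5} = 0  ⇒ sig = (2;())
  • {8,10}:  v_{8} + v_{10} = v_{7}  ⇒ sig = (2;(1))
  • {6,10}:  v_{6} + v_{10} = v_{8} + v_{9}  ⇒ sig = (2;(1,1))
  • {5,8}:  v_{5} + v_{8} = v_{3} + v_{4} + v_{6}  ⇒ sig = (2;(1,1,1))
  • {5,10}:  v_{5} + v_{10} = v_{3} + v_{4} + v_{9}  ⇒ sig = (2;(1,1,1))
  • {5,7}:  v_{5} + v_{7} = v_{3} + v_{4} + v_{8} + v_{9}  ⇒ sig = (2;(1,1,1,1))
  • {2,7}:  v_{2} + v_{7} = 2·v_{1} + v_{3} + v_{4}  ⇒ sig = (2;(1,1,2))
  • {6,7}:  v_{6} + v_{7} = 2·v_{8} + v_{9}  ⇒ sig = (2;(1,2))
  • {2,8,9}:  v_{2} + v_{8} + v_{9} = v_{1}  ⇒ sig = (3;(1))
  • {1,3,4,6}:  v_{1} + v_{3} + v_{4} + v_{6} = v_{8}  ⇒ sig = (4;(1))
  • {1,3,4,9}:  v_{1} + v_{3} + v_{4} + v_{9} = v_{10}  ⇒ sig = (4;(1))
  • {2,3,4,6,9}:  v_{2} + v_{3} + v_{4} + v_{6} + v_{9} = 0  ⇒ sig = (5;())

Sorted signature multiset PRS(X):
{ (2;()),  (2;(1)),  (2;(1,1)),  (2;(1,1,1)) ×2,  (2;(1,1,1,1)),  (2;(1,1,2)),  (2;(1,2)),  (3;(1)),  (4;(1)) ×2,  (5;()) }


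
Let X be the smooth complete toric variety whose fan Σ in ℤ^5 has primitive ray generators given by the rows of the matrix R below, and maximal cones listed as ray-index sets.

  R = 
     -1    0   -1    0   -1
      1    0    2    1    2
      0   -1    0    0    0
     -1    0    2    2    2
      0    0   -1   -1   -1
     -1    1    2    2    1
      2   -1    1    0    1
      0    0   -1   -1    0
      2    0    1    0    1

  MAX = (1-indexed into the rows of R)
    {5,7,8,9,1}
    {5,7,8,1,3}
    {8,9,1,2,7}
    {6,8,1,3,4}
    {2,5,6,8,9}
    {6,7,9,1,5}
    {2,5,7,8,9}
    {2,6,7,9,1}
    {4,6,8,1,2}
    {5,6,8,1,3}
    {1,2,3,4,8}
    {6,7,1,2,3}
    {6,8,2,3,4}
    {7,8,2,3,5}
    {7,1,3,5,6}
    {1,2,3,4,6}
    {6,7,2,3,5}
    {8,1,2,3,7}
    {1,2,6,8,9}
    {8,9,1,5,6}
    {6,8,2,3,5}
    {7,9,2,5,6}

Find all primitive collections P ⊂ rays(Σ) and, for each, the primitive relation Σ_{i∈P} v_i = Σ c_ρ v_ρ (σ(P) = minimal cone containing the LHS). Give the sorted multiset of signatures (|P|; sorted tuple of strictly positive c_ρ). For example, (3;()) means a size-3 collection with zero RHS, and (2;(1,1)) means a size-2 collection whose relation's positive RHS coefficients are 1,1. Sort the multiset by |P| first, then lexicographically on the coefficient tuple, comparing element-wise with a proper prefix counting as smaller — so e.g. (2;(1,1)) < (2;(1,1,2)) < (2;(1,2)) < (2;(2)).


7 collections generate NE(X_Σ); each relation:

  • {3,9}:  v_{3} + v_{9} = v_{7} ; sig = (2;(1))
  • {4,5}:  v_{4} + v_{5} = v_{3} + v_{6} + v_{8} ; sig = (2;(1,1,1))
  • {4,7}:  v_{4} + v_{7} = v_{1} + 2·v_{2} + v_{3} ; sig = (2;(1,1,2))
  • {4,9}:  v_{4} + v_{9} = v_{1} + 2·v_{2} ; sig = (2;(1,2))
  • {1,2,5}:  v_{1} + v_{2} + v_{5} = 0 ; sig = (3;())
  • {6,7,8}:  v_{6} + v_{7} + v_{8} = v_{2} ; sig = (3;(1))
  • {1,2,3,6,8}:  v_{1} + v_{2} + v_{3} + v_{6} + v_{8} = v_{4} ; sig = (5;(1))

so the primitive-relation signature multiset is
{ (2;(1)),  (2;(1,1,1)),  (2;(1,1,2)),  (2;(1,2)),  (3;()),  (3;(1)),  (5;(1)) }


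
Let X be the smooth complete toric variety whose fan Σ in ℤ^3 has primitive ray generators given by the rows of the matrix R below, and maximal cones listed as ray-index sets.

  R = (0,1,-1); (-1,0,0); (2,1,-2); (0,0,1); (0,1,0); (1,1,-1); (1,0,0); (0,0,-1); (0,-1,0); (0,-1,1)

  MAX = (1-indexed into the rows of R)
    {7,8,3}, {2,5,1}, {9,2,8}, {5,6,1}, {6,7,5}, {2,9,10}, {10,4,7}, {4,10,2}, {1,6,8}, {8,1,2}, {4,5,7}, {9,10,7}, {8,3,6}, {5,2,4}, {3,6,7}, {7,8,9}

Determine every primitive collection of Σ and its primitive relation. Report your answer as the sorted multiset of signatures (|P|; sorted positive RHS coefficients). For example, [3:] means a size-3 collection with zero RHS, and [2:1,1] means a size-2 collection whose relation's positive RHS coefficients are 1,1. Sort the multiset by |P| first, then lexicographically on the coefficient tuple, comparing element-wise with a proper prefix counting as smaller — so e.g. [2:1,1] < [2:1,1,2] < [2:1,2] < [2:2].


The 22 primitive collections of Σ (r=10, n=3):

  {1,10}:  v_{1} + v_{10} = 0 — sig = [2:]
  {2,7}:  v_{2} + v_{7} = 0 — sig = [2:]
  {4,8}:  v_{4} + v_{8} = 0 — sig = [2:]
  {5,9}:  v_{5} + v_{9} = 0 — sig = [2:]
  {1,4}:  v_{1} + v_{4} = v_{5} — sig = [2:1]
  {1,7}:  v_{1} + v_{7} = v_{6} — sig = [2:1]
  {1,9}:  v_{1} + v_{9} = v_{8} — sig = [2:1]
  {2,6}:  v_{2} + v_{6} = v_{1} — sig = [2:1]
  {4,9}:  v_{4} + v_{9} = v_{10} — sig = [2:1]
  {5,8}:  v_{5} + v_{8} = v_{1} — sig = [2:1]
  {5,10}:  v_{5} + v_{10} = v_{4} — sig = [2:1]
  {6,10}:  v_{6} + v_{10} = v_{7} — sig = [2:1]
  {8,10}:  v_{8} + v_{10} = v_{9} — sig = [2:1]
  {2,3}:  v_{2} + v_{3} = v_{6} + v_{8} — sig = [2:1,1]
  {3,4}:  v_{3} + v_{4} = v_{6} + v_{7} — sig = [2:1,1]
  {4,6}:  v_{4} + v_{6} = v_{5} + v_{7} — sig = [2:1,1]
  {6,9}:  v_{6} + v_{9} = v_{7} + v_{8} — sig = [2:1,1]
  {1,3}:  v_{1} + v_{3} = 2·v_{6} + v_{8} — sig = [2:1,2]
  {3,10}:  v_{3} + v_{10} = 2·v_{7} + v_{8} — sig = [2:1,2]
  {3,5}:  v_{3} + v_{5} = 2·v_{6} — sig = [2:2]
  {3,9}:  v_{3} + v_{9} = 2·v_{7} + 2·v_{8} — sig = [2:2,2]
  {6,7,8}:  v_{6} + v_{7} + v_{8} = v_{3} — sig = [3:1]

Hence PRS(X_Σ) =
    |P|=2: 21 collections, coeffs (), (), (), (), (1), (1), (1), (1), (1), (1), (1), (1), (1), (1,1), (1,1), (1,1), (1,1), (1,2), (1,2), (2), (2,2)
    |P|=3: 1 collection, coeffs (1)


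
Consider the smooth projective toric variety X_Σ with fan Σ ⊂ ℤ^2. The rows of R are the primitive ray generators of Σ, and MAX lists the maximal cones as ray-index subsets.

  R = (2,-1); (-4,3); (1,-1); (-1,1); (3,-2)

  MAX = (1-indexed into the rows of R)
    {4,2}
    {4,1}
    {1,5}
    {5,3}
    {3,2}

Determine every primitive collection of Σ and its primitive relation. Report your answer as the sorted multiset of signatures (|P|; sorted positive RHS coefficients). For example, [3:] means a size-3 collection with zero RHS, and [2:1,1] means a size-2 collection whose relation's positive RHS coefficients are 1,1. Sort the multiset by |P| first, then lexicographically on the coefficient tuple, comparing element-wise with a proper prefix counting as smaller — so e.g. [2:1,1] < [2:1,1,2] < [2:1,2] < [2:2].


Δ(Σ) — 5 vertices, 5 min non-faces:

  P = {3,4}:  v_{3} + v_{4} = 0  →  sig = [2:]
  P = {1,3}:  v_{1} + v_{3} = v_{5}  →  sig = [2:1]
  P = {2,5}:  v_{2} + v_{5} = v_{4}  →  sig = [2:1]
  P = {4,5}:  v_{4} + v_{5} = v_{1}  →  sig = [2:1]
  P = {1,2}:  v_{1} + v_{2} = 2·v_{4}  →  sig = [2:2]

Hence PRS(X_Σ) =
    |P|=2: 5 collections, coeffs (), (1), (1), (1), (2)


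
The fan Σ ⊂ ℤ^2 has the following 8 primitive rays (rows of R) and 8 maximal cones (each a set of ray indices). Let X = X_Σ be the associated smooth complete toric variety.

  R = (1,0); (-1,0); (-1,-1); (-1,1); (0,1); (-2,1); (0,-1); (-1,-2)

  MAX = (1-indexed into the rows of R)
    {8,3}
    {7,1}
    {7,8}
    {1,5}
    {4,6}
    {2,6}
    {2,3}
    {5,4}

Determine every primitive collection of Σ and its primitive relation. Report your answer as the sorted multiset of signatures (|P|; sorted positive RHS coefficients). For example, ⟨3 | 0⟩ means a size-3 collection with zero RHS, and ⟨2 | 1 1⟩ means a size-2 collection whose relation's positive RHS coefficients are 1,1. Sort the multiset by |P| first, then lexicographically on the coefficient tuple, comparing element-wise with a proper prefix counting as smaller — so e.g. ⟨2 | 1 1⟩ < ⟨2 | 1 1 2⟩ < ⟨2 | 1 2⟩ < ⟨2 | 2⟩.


20 minimal non-faces of Δ(Σ) (on 8 rays):

  P={1,2}:  v_{1} + v_{2} = 0  ⟹  sig = ⟨2 | 0⟩
  P={5,7}:  v_{5} + v_{7} = 0  ⟹  sig = ⟨2 | 0⟩
  P={1,3}:  v_{1} + v_{3} = v_{7}  ⟹  sig = ⟨2 | 1⟩
  P={1,4}:  v_{1} + v_{4} = v_{5}  ⟹  sig = ⟨2 | 1⟩
  P={1,6}:  v_{1} + v_{6} = v_{4}  ⟹  sig = ⟨2 | 1⟩
  P={2,4}:  v_{2} + v_{4} = v_{6}  ⟹  sig = ⟨2 | 1⟩
  P={2,5}:  v_{2} + v_{5} = v_{4}  ⟹  sig = ⟨2 | 1⟩
  P={2,7}:  v_{2} + v_{7} = v_{3}  ⟹  sig = ⟨2 | 1⟩
  P={3,5}:  v_{3} + v_{5} = v_{2}  ⟹  sig = ⟨2 | 1⟩
  P={3,7}:  v_{3} + v_{7} = v_{8}  ⟹  sig = ⟨2 | 1⟩
  P={4,7}:  v_{4} + v_{7} = v_{2}  ⟹  sig = ⟨2 | 1⟩
  P={5,8}:  v_{5} + v_{8} = v_{3}  ⟹  sig = ⟨2 | 1⟩
  P={4,8}:  v_{4} + v_{8} = v_{2} + v_{3}  ⟹  sig = ⟨2 | 1 1⟩
  P={6,8}:  v_{6} + v_{8} = 2·v_{2} + v_{3}  ⟹  sig = ⟨2 | 1 2⟩
  P={1,8}:  v_{1} + v_{8} = 2·v_{7}  ⟹  sig = ⟨2 | 2⟩
  P={2,8}:  v_{2} + v_{8} = 2·v_{3}  ⟹  sig = ⟨2 | 2⟩
  P={3,4}:  v_{3} + v_{4} = 2·v_{2}  ⟹  sig = ⟨2 | 2⟩
  P={5,6}:  v_{5} + v_{6} = 2·v_{4}  ⟹  sig = ⟨2 | 2⟩
  P={6,7}:  v_{6} + v_{7} = 2·v_{2}  ⟹  sig = ⟨2 | 2⟩
  P={3,6}:  v_{3} + v_{6} = 3·v_{2}  ⟹  sig = ⟨2 | 3⟩

Sorted signature multiset PRS(X):
{ ⟨2 | 0⟩ ×2,  ⟨2 | 1⟩ ×10,  ⟨2 | 1 1⟩,  ⟨2 | 1 2⟩,  ⟨2 | 2⟩ ×5,  ⟨2 | 3⟩ }
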